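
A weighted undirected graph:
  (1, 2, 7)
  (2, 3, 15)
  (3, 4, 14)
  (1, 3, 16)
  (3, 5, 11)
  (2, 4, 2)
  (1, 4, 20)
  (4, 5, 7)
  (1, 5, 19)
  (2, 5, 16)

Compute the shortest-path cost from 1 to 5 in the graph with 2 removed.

19

Paths from 1 to 5 avoiding 2:
1→4→3→5: 20 + 14 + 11 = 45
1→3→5: 16 + 11 = 27
1→3→4→5: 16 + 14 + 7 = 37
1→5: 19
1→4→5: 20 + 7 = 27
Best route has total 19.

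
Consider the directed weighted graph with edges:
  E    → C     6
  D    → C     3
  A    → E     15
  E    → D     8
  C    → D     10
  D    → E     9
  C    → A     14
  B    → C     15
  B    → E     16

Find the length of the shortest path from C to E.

19

Candidate routes:
C→A→E: 14 + 15 = 29
C→D→E: 10 + 9 = 19
Best route has total 19.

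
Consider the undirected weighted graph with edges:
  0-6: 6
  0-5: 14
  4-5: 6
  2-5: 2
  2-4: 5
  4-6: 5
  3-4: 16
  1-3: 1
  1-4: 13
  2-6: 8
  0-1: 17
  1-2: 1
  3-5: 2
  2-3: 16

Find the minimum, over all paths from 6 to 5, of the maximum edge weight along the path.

5

Some routes from 6 to 5:
6-4-2-5: max(5, 5, 2) = 5
6-2-4-5: max(8, 5, 6) = 8
6-4-5: max(5, 6) = 6
6-4-2-1-3-5: max(5, 5, 1, 1, 2) = 5
Smallest bottleneck: 5.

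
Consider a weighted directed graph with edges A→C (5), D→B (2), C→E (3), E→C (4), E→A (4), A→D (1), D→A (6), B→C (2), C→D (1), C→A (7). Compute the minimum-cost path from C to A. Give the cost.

7

Candidate routes:
C -> E -> A: 3 + 4 = 7
C -> A: 7
C -> D -> A: 1 + 6 = 7
The minimum is 7.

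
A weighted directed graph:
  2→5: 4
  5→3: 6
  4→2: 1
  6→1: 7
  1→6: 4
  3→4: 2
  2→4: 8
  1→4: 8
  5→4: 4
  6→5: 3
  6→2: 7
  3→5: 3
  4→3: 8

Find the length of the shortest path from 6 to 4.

7

Comparing a few candidate routes:
6 → 5 → 4: 3 + 4 = 7
6 → 2 → 5 → 4: 7 + 4 + 4 = 15
6 → 5 → 3 → 4: 3 + 6 + 2 = 11
6 → 2 → 4: 7 + 8 = 15
Shortest: 7.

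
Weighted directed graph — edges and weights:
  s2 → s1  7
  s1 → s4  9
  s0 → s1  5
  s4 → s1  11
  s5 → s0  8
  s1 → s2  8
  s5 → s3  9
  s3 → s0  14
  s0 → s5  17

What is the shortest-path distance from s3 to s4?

28

Routes from s3 to s4:
s3→s0→s1→s4: 14 + 5 + 9 = 28
The minimum is 28.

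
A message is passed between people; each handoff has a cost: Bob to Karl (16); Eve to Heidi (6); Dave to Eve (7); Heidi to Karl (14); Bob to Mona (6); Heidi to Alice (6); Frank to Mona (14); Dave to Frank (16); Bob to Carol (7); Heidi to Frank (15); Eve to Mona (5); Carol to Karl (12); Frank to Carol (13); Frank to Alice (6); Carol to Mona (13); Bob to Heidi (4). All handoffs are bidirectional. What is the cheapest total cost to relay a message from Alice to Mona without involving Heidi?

Routes from Alice to Mona avoiding Heidi:
Alice -> Frank -> Dave -> Eve -> Mona: 6 + 16 + 7 + 5 = 34
Alice -> Frank -> Carol -> Bob -> Mona: 6 + 13 + 7 + 6 = 32
Alice -> Frank -> Carol -> Mona: 6 + 13 + 13 = 32
Alice -> Frank -> Mona: 6 + 14 = 20
Alice -> Frank -> Carol -> Karl -> Bob -> Mona: 6 + 13 + 12 + 16 + 6 = 53
Shortest: 20.

20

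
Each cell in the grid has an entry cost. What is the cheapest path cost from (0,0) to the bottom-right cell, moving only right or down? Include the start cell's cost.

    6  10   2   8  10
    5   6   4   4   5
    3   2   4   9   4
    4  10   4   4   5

Take r0c0→r1c0→r2c0→r2c1→r2c2→r3c2→r3c3→r3c4 for a total of 6 + 5 + 3 + 2 + 4 + 4 + 4 + 5 = 33.
(Top row then right column would cost 50.)

33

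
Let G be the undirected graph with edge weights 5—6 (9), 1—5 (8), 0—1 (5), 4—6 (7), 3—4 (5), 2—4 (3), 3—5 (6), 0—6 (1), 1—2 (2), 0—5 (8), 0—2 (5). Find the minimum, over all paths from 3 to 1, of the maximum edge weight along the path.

5

Some routes from 3 to 1:
3 - 4 - 2 - 1: max(5, 3, 2) = 5
3 - 5 - 0 - 6 - 4 - 2 - 1: max(6, 8, 1, 7, 3, 2) = 8
3 - 4 - 6 - 0 - 2 - 1: max(5, 7, 1, 5, 2) = 7
3 - 5 - 0 - 1: max(6, 8, 5) = 8
3 - 4 - 2 - 0 - 1: max(5, 3, 5, 5) = 5
3 - 4 - 6 - 0 - 1: max(5, 7, 1, 5) = 7
The minimum achievable maximum is 5.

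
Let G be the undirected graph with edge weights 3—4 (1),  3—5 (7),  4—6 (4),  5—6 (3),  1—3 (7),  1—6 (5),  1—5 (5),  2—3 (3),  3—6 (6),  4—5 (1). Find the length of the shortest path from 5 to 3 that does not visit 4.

7

Routes from 5 to 3 avoiding 4:
5 -> 3: 7
5 -> 1 -> 6 -> 3: 5 + 5 + 6 = 16
5 -> 6 -> 3: 3 + 6 = 9
5 -> 6 -> 1 -> 3: 3 + 5 + 7 = 15
5 -> 1 -> 3: 5 + 7 = 12
The minimum is 7.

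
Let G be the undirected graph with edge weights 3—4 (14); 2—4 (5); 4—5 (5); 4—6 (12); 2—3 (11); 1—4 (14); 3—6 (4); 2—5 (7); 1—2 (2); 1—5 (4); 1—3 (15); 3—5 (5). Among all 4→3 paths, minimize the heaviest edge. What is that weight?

5

Comparing a few candidate routes:
4 -> 5 -> 2 -> 3: max(5, 7, 11) = 11
4 -> 2 -> 3: max(5, 11) = 11
4 -> 5 -> 3: max(5, 5) = 5
4 -> 2 -> 1 -> 5 -> 3: max(5, 2, 4, 5) = 5
4 -> 2 -> 5 -> 3: max(5, 7, 5) = 7
Best route has worst link 5.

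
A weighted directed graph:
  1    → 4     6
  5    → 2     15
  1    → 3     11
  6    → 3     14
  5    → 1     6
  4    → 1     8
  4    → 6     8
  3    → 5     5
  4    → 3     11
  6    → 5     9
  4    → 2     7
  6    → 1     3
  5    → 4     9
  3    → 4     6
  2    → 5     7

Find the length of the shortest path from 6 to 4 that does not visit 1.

18

Candidate routes:
6 - 3 - 4: 14 + 6 = 20
6 - 5 - 4: 9 + 9 = 18
6 - 3 - 5 - 4: 14 + 5 + 9 = 28
Best route has total 18.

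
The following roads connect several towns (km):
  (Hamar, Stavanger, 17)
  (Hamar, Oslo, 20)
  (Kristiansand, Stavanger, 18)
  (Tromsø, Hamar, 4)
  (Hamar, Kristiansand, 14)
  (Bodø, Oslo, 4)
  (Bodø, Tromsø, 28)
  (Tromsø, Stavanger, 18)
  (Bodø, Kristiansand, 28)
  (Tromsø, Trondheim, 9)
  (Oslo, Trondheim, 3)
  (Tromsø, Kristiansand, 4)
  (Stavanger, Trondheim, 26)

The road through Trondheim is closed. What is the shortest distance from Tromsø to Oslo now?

Checking several routes:
Tromsø -> Hamar -> Kristiansand -> Bodø -> Oslo: 4 + 14 + 28 + 4 = 50
Tromsø -> Kristiansand -> Hamar -> Oslo: 4 + 14 + 20 = 38
Tromsø -> Hamar -> Oslo: 4 + 20 = 24
Tromsø -> Kristiansand -> Bodø -> Oslo: 4 + 28 + 4 = 36
Tromsø -> Bodø -> Oslo: 28 + 4 = 32
Best route has total 24 km.

24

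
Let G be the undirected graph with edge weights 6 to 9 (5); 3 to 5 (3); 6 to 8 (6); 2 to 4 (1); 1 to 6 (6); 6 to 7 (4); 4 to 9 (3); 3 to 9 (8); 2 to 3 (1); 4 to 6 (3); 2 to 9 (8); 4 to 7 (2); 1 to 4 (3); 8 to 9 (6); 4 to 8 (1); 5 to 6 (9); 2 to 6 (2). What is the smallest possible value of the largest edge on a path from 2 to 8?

1

A few of the 2→8 routes:
2-6-7-4-8: max(2, 4, 2, 1) = 4
2-6-4-8: max(2, 3, 1) = 3
2-4-8: max(1, 1) = 1
Smallest bottleneck: 1.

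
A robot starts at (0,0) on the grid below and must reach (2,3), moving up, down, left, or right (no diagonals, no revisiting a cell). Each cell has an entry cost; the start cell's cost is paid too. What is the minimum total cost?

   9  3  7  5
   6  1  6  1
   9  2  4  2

21

One optimal route is (0,0) → (0,1) → (1,1) → (2,1) → (2,2) → (2,3).
Its cost is 9 + 3 + 1 + 2 + 4 + 2 = 21.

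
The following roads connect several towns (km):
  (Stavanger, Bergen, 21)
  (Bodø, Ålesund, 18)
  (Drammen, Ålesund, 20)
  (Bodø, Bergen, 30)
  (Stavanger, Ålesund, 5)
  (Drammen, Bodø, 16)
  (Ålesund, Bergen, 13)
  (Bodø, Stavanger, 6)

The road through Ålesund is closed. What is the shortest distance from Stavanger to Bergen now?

Candidate routes:
Stavanger -> Bodø -> Bergen: 6 + 30 = 36
Stavanger -> Bergen: 21
Best route has total 21 km.

21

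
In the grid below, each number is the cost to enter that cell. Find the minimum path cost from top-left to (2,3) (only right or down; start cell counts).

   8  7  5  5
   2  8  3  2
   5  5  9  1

One optimal route is [0,0] -> [1,0] -> [1,1] -> [1,2] -> [1,3] -> [2,3].
Its cost is 8 + 2 + 8 + 3 + 2 + 1 = 24.
(Top row then right column would cost 28.)

24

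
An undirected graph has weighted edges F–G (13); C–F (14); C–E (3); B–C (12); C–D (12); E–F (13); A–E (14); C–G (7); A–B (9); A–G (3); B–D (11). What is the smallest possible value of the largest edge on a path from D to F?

13

Checking several routes:
D-C-B-A-G-F: max(12, 12, 9, 3, 13) = 13
D-C-G-F: max(12, 7, 13) = 13
D-C-E-F: max(12, 3, 13) = 13
D-B-C-G-F: max(11, 12, 7, 13) = 13
Best route has worst link 13.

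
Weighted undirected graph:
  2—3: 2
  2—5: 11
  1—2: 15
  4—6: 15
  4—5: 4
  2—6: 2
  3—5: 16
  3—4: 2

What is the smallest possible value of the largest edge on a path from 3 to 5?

4

Paths from 3 to 5:
3 -> 5: max(16) = 16
3 -> 2 -> 6 -> 4 -> 5: max(2, 2, 15, 4) = 15
3 -> 4 -> 5: max(2, 4) = 4
3 -> 2 -> 5: max(2, 11) = 11
3 -> 4 -> 6 -> 2 -> 5: max(2, 15, 2, 11) = 15
The minimum achievable maximum is 4.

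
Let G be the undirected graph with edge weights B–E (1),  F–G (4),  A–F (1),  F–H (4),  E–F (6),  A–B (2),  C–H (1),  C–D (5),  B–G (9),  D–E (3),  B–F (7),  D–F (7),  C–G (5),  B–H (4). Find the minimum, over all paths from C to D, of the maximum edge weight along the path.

Comparing a few candidate routes:
C-H-B-E-D: max(1, 4, 1, 3) = 4
C-H-F-A-B-E-D: max(1, 4, 1, 2, 1, 3) = 4
C-G-F-H-B-E-D: max(5, 4, 4, 4, 1, 3) = 5
Best route has worst link 4.

4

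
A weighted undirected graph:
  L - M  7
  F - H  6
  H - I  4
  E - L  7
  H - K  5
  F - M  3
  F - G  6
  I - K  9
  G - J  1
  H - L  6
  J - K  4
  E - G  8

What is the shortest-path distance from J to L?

Some routes from J to L:
J - G - F - M - L: 1 + 6 + 3 + 7 = 17
J - K - H - L: 4 + 5 + 6 = 15
J - G - E - L: 1 + 8 + 7 = 16
Best route has total 15.

15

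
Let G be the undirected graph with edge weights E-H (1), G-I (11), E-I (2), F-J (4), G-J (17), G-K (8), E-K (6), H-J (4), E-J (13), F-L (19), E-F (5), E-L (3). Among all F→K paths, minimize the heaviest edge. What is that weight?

6

Some routes from F to K:
F-J-H-E-K: max(4, 4, 1, 6) = 6
F-J-E-I-G-K: max(4, 13, 2, 11, 8) = 13
F-E-I-G-K: max(5, 2, 11, 8) = 11
F-J-E-K: max(4, 13, 6) = 13
F-E-K: max(5, 6) = 6
F-J-H-E-I-G-K: max(4, 4, 1, 2, 11, 8) = 11
The minimum achievable maximum is 6.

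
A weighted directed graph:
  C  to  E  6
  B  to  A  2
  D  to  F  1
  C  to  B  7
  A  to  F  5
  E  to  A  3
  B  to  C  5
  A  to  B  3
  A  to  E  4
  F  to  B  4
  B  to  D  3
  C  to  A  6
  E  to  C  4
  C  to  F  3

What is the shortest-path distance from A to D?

6

Candidate routes:
A-F-B-D: 5 + 4 + 3 = 12
A-E-C-B-D: 4 + 4 + 7 + 3 = 18
A-E-C-F-B-D: 4 + 4 + 3 + 4 + 3 = 18
A-B-D: 3 + 3 = 6
The minimum is 6.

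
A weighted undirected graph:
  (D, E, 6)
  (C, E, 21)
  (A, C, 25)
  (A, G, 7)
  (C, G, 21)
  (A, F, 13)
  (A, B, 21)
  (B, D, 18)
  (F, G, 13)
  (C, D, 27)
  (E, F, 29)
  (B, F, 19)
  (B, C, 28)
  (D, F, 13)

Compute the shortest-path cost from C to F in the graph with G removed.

38

Comparing a few candidate routes:
C → B → F: 28 + 19 = 47
C → A → F: 25 + 13 = 38
C → E → F: 21 + 29 = 50
C → E → D → F: 21 + 6 + 13 = 40
C → D → F: 27 + 13 = 40
The minimum is 38.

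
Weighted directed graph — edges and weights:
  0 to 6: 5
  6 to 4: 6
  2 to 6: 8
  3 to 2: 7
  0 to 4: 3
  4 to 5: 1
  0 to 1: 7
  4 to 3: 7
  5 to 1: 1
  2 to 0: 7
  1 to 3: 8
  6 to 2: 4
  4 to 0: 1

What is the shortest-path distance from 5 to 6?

24

Routes from 5 to 6:
5 - 1 - 3 - 2 - 6: 1 + 8 + 7 + 8 = 24
5 - 1 - 3 - 2 - 0 - 6: 1 + 8 + 7 + 7 + 5 = 28
Shortest: 24.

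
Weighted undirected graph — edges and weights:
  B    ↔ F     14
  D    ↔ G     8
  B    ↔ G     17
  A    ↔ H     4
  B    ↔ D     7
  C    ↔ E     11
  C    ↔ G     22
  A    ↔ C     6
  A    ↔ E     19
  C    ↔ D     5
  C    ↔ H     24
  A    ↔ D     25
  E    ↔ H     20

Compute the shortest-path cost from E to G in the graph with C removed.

Comparing a few candidate routes:
E→A→D→G: 19 + 25 + 8 = 52
E→A→D→B→G: 19 + 25 + 7 + 17 = 68
E→H→A→D→G: 20 + 4 + 25 + 8 = 57
Shortest: 52.

52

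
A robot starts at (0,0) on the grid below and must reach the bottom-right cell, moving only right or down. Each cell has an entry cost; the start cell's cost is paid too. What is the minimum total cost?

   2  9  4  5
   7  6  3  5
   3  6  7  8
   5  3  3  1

Cheapest: (0,0) (1,0) (2,0) (3,0) (3,1) (3,2) (3,3)
  2 + 7 + 3 + 5 + 3 + 3 + 1 = 24
(Top row then right column would cost 34.)

24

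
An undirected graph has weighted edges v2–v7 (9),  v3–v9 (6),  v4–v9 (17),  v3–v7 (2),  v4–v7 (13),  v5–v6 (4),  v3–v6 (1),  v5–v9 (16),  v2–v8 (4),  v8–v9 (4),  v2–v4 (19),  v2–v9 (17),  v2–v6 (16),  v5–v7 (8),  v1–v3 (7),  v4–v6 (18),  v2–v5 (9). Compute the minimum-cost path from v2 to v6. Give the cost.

12

Some routes from v2 to v6:
v2 -> v5 -> v7 -> v3 -> v6: 9 + 8 + 2 + 1 = 20
v2 -> v7 -> v3 -> v6: 9 + 2 + 1 = 12
v2 -> v5 -> v6: 9 + 4 = 13
v2 -> v8 -> v9 -> v3 -> v6: 4 + 4 + 6 + 1 = 15
v2 -> v6: 16
Best route has total 12.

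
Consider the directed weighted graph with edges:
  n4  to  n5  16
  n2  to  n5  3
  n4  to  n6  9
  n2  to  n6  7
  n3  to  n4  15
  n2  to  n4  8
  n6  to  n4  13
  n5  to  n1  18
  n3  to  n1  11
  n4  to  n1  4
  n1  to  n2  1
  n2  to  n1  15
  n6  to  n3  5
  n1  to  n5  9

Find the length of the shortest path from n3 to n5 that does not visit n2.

Routes from n3 to n5 avoiding n2:
n3-n1-n5: 11 + 9 = 20
n3-n4-n5: 15 + 16 = 31
n3-n4-n1-n5: 15 + 4 + 9 = 28
Shortest: 20.

20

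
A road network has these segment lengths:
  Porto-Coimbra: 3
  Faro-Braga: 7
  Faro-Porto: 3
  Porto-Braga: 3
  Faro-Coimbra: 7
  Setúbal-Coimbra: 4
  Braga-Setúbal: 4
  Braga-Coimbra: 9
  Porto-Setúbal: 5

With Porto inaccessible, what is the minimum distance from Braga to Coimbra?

Routes from Braga to Coimbra avoiding Porto:
Braga-Faro-Coimbra: 7 + 7 = 14
Braga-Setúbal-Coimbra: 4 + 4 = 8
Braga-Coimbra: 9
The minimum is 8.

8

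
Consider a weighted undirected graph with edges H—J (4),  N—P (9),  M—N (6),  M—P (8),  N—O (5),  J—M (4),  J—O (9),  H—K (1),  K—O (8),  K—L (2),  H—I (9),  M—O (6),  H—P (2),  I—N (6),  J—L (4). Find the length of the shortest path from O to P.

11

Comparing a few candidate routes:
O-J-H-P: 9 + 4 + 2 = 15
O-M-P: 6 + 8 = 14
O-N-P: 5 + 9 = 14
O-K-H-P: 8 + 1 + 2 = 11
O-J-L-K-H-P: 9 + 4 + 2 + 1 + 2 = 18
O-M-J-H-P: 6 + 4 + 4 + 2 = 16
Shortest: 11.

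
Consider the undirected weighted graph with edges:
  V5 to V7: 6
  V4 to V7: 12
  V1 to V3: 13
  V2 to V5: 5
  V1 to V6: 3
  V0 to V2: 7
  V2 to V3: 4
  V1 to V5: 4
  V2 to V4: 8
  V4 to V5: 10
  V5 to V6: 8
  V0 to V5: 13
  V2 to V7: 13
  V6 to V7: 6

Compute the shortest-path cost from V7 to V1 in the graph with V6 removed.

A few of the V7→V1 routes:
V7 → V2 → V3 → V1: 13 + 4 + 13 = 30
V7 → V5 → V2 → V3 → V1: 6 + 5 + 4 + 13 = 28
V7 → V4 → V2 → V5 → V1: 12 + 8 + 5 + 4 = 29
V7 → V4 → V5 → V1: 12 + 10 + 4 = 26
V7 → V2 → V5 → V1: 13 + 5 + 4 = 22
V7 → V5 → V1: 6 + 4 = 10
Shortest: 10.

10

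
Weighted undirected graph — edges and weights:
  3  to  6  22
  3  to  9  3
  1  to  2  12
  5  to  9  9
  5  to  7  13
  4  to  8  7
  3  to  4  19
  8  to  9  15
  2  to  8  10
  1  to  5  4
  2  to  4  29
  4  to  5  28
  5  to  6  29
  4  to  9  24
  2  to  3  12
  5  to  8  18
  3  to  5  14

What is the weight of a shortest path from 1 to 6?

Some routes from 1 to 6:
1 -> 5 -> 8 -> 9 -> 3 -> 6: 4 + 18 + 15 + 3 + 22 = 62
1 -> 2 -> 8 -> 9 -> 3 -> 6: 12 + 10 + 15 + 3 + 22 = 62
1 -> 5 -> 6: 4 + 29 = 33
1 -> 5 -> 3 -> 6: 4 + 14 + 22 = 40
1 -> 5 -> 9 -> 3 -> 6: 4 + 9 + 3 + 22 = 38
1 -> 2 -> 3 -> 6: 12 + 12 + 22 = 46
The minimum is 33.

33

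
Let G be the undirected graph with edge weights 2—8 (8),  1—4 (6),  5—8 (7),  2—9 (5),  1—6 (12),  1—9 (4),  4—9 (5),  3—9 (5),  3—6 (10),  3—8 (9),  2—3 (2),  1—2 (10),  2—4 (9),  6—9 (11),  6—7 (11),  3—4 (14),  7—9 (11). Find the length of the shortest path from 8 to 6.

Comparing a few candidate routes:
8-2-3-9-6: 8 + 2 + 5 + 11 = 26
8-2-9-6: 8 + 5 + 11 = 24
8-3-2-9-6: 9 + 2 + 5 + 11 = 27
8-3-6: 9 + 10 = 19
8-3-9-6: 9 + 5 + 11 = 25
8-2-3-6: 8 + 2 + 10 = 20
Shortest: 19.

19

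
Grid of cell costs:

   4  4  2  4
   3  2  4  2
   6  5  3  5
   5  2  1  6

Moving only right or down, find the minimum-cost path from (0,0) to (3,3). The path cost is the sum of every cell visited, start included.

23

Best path: (0,0)→(1,0)→(1,1)→(1,2)→(2,2)→(3,2)→(3,3)
Cost: 4 + 3 + 2 + 4 + 3 + 1 + 6 = 23
For comparison, the top-then-right route costs 27.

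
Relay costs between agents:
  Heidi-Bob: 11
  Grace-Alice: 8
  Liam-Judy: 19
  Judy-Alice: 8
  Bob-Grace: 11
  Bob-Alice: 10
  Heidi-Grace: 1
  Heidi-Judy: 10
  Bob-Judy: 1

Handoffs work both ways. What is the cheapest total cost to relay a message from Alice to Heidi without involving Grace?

Checking several routes:
Alice→Bob→Heidi: 10 + 11 = 21
Alice→Judy→Bob→Heidi: 8 + 1 + 11 = 20
Alice→Judy→Heidi: 8 + 10 = 18
Shortest: 18.

18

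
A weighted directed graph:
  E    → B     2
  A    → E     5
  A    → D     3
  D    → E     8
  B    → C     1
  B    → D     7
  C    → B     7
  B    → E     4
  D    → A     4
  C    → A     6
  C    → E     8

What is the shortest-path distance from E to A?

Paths from E to A:
E → B → D → A: 2 + 7 + 4 = 13
E → B → C → A: 2 + 1 + 6 = 9
The minimum is 9.

9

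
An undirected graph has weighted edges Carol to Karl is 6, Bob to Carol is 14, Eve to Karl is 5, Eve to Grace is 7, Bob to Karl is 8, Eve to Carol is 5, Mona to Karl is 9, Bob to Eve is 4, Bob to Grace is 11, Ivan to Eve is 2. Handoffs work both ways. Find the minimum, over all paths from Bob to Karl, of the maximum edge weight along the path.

5

Comparing a few candidate routes:
Bob-Eve-Karl: max(4, 5) = 5
Bob-Grace-Eve-Karl: max(11, 7, 5) = 11
Bob-Eve-Carol-Karl: max(4, 5, 6) = 6
Bob-Grace-Eve-Carol-Karl: max(11, 7, 5, 6) = 11
Bob-Karl: max(8) = 8
Smallest bottleneck: 5.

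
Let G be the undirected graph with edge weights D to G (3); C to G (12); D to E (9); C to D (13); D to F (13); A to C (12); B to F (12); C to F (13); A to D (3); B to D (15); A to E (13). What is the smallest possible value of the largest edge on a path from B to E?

A few of the B→E routes:
B → F → C → D → E: max(12, 13, 13, 9) = 13
B → F → C → D → A → E: max(12, 13, 13, 3, 13) = 13
B → F → C → G → D → E: max(12, 13, 12, 3, 9) = 13
B → F → C → G → D → A → E: max(12, 13, 12, 3, 3, 13) = 13
Best route has worst link 13.

13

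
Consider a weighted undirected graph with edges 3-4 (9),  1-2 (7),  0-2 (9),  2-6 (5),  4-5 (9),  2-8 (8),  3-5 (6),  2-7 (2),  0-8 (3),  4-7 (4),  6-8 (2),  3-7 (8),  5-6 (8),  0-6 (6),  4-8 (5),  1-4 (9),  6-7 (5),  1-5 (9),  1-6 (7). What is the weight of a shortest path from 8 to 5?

10

Comparing a few candidate routes:
8 → 4 → 5: 5 + 9 = 14
8 → 0 → 6 → 5: 3 + 6 + 8 = 17
8 → 6 → 5: 2 + 8 = 10
Best route has total 10.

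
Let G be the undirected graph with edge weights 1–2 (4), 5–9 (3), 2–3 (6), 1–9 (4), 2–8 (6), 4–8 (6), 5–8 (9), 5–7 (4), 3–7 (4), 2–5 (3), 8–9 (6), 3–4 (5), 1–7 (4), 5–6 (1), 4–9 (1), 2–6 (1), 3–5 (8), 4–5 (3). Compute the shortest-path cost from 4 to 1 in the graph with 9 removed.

9

A few of the 4→1 routes:
4 -> 5 -> 2 -> 1: 3 + 3 + 4 = 10
4 -> 3 -> 7 -> 1: 5 + 4 + 4 = 13
4 -> 8 -> 2 -> 1: 6 + 6 + 4 = 16
4 -> 5 -> 6 -> 2 -> 1: 3 + 1 + 1 + 4 = 9
4 -> 3 -> 2 -> 1: 5 + 6 + 4 = 15
4 -> 5 -> 7 -> 1: 3 + 4 + 4 = 11
The minimum is 9.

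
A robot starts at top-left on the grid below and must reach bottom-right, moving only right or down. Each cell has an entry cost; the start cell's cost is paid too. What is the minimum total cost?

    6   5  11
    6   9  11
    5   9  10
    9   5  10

One optimal route is (0,0) → (1,0) → (2,0) → (2,1) → (3,1) → (3,2).
Its cost is 6 + 6 + 5 + 9 + 5 + 10 = 41.
(Top row then right column would cost 53.)

41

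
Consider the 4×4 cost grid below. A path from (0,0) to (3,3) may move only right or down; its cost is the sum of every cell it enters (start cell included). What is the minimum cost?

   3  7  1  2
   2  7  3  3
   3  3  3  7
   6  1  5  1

Cheapest: (0,0) -> (1,0) -> (2,0) -> (2,1) -> (3,1) -> (3,2) -> (3,3)
  3 + 2 + 3 + 3 + 1 + 5 + 1 = 18
(Top row then right column would cost 24.)

18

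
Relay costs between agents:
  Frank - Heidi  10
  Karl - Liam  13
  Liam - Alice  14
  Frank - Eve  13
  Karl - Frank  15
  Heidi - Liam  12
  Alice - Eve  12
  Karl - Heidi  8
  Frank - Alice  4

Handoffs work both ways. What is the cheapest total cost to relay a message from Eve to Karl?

28

A few of the Eve→Karl routes:
Eve -> Frank -> Heidi -> Karl: 13 + 10 + 8 = 31
Eve -> Alice -> Frank -> Karl: 12 + 4 + 15 = 31
Eve -> Frank -> Karl: 13 + 15 = 28
Eve -> Alice -> Frank -> Heidi -> Karl: 12 + 4 + 10 + 8 = 34
Eve -> Frank -> Alice -> Liam -> Karl: 13 + 4 + 14 + 13 = 44
Eve -> Alice -> Liam -> Karl: 12 + 14 + 13 = 39
Shortest: 28.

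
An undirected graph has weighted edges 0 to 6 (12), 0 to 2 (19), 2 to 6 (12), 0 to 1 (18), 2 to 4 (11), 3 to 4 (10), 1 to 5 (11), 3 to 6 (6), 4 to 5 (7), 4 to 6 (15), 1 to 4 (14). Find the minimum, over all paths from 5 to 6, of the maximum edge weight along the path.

Some routes from 5 to 6:
5→4→6: max(7, 15) = 15
5→4→3→6: max(7, 10, 6) = 10
5→1→4→3→6: max(11, 14, 10, 6) = 14
5→1→4→6: max(11, 14, 15) = 15
5→4→2→6: max(7, 11, 12) = 12
5→1→4→2→6: max(11, 14, 11, 12) = 14
Best route has worst link 10.

10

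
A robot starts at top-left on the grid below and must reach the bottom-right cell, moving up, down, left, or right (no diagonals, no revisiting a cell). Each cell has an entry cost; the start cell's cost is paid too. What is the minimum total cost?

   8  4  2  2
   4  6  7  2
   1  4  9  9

One optimal route is (0,0) -> (0,1) -> (0,2) -> (0,3) -> (1,3) -> (2,3).
Its cost is 8 + 4 + 2 + 2 + 2 + 9 = 27.

27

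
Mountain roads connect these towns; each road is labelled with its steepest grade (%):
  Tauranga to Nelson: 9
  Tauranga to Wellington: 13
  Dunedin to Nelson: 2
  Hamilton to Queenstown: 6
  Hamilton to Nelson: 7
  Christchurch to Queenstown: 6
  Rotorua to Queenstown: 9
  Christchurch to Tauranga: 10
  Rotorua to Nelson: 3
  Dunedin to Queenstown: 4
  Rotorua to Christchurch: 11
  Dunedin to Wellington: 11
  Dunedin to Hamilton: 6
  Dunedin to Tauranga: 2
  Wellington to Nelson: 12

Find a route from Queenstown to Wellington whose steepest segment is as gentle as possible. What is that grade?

11

A few of the Queenstown→Wellington routes:
Queenstown → Rotorua → Christchurch → Tauranga → Dunedin → Wellington: max(9, 11, 10, 2, 11) = 11
Queenstown → Rotorua → Nelson → Tauranga → Dunedin → Wellington: max(9, 3, 9, 2, 11) = 11
Queenstown → Rotorua → Nelson → Dunedin → Wellington: max(9, 3, 2, 11) = 11
Queenstown → Rotorua → Nelson → Hamilton → Dunedin → Wellington: max(9, 3, 7, 6, 11) = 11
The minimum achievable maximum is 11%.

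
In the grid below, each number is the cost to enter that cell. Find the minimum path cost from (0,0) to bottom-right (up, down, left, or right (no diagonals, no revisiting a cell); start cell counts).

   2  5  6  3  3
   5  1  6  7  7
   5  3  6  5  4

Best path: r0c0 r0c1 r1c1 r2c1 r2c2 r2c3 r2c4
Cost: 2 + 5 + 1 + 3 + 6 + 5 + 4 = 26

26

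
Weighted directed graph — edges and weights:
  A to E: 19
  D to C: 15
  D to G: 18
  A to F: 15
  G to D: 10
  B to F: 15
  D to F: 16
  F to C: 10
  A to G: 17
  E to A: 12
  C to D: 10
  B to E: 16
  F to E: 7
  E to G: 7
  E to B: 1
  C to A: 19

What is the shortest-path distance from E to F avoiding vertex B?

Some routes from E to F avoiding B:
E-A-F: 12 + 15 = 27
E-A-G-D-F: 12 + 17 + 10 + 16 = 55
E-G-D-F: 7 + 10 + 16 = 33
The minimum is 27.

27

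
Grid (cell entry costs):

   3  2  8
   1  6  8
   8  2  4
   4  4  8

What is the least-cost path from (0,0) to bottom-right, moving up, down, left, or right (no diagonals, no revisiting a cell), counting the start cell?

Best path: r0c0 -> r1c0 -> r1c1 -> r2c1 -> r2c2 -> r3c2
Cost: 3 + 1 + 6 + 2 + 4 + 8 = 24

24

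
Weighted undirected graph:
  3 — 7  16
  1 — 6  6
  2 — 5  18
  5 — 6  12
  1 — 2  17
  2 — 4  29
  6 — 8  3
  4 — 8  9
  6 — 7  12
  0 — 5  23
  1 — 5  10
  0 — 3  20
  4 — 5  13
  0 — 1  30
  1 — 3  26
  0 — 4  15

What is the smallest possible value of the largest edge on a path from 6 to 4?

9

Some routes from 6 to 4:
6→1→5→4: max(6, 10, 13) = 13
6→1→2→5→4: max(6, 17, 18, 13) = 18
6→5→4: max(12, 13) = 13
6→8→4: max(3, 9) = 9
Smallest bottleneck: 9.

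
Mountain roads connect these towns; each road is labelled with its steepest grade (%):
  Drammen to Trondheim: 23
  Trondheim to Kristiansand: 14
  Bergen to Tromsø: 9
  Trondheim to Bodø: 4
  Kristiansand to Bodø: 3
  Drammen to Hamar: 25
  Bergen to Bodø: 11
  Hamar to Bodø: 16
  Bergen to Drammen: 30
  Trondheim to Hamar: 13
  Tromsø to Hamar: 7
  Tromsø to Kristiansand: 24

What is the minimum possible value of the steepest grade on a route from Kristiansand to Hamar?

11

A few of the Kristiansand→Hamar routes:
Kristiansand→Trondheim→Hamar: max(14, 13) = 14
Kristiansand→Trondheim→Bodø→Bergen→Tromsø→Hamar: max(14, 4, 11, 9, 7) = 14
Kristiansand→Bodø→Trondheim→Hamar: max(3, 4, 13) = 13
Kristiansand→Bodø→Bergen→Tromsø→Hamar: max(3, 11, 9, 7) = 11
Kristiansand→Trondheim→Bodø→Hamar: max(14, 4, 16) = 16
Smallest bottleneck: 11%.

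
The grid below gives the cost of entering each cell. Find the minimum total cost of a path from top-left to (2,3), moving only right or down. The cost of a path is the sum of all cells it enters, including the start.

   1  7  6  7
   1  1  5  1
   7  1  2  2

8

Best path: r0c0 → r1c0 → r1c1 → r2c1 → r2c2 → r2c3
Cost: 1 + 1 + 1 + 1 + 2 + 2 = 8
(Top row then right column would cost 24.)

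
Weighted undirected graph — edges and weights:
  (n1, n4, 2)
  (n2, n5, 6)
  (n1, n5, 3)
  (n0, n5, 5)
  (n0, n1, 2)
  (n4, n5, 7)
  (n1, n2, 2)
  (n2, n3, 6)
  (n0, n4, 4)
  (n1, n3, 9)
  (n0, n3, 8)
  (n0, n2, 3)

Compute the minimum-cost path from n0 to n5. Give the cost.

5

Comparing a few candidate routes:
n0 -> n5: 5
n0 -> n1 -> n5: 2 + 3 = 5
n0 -> n2 -> n1 -> n5: 3 + 2 + 3 = 8
Shortest: 5.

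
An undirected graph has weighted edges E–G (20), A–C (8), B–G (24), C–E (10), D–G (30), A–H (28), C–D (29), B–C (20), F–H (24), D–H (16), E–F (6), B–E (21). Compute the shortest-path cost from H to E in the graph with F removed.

46

Comparing a few candidate routes:
H → A → C → E: 28 + 8 + 10 = 46
H → D → C → E: 16 + 29 + 10 = 55
H → D → G → E: 16 + 30 + 20 = 66
Shortest: 46.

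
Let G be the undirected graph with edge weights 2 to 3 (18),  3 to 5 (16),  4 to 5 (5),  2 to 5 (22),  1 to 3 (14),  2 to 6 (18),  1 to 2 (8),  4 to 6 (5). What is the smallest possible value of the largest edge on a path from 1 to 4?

16

Comparing a few candidate routes:
1-3-5-4: max(14, 16, 5) = 16
1-2-6-4: max(8, 18, 5) = 18
1-2-3-5-4: max(8, 18, 16, 5) = 18
The minimum achievable maximum is 16.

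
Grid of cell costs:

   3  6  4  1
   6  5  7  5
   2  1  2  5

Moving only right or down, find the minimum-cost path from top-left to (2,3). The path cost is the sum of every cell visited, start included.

Path r0c0 -> r1c0 -> r2c0 -> r2c1 -> r2c2 -> r2c3: 3 + 6 + 2 + 1 + 2 + 5 = 19.

19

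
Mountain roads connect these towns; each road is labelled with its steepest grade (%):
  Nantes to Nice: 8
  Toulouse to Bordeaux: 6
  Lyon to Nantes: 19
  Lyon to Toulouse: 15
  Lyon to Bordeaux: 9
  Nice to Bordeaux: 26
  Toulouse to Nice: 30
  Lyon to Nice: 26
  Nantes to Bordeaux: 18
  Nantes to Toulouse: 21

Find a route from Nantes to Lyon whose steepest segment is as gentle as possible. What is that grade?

18

A few of the Nantes→Lyon routes:
Nantes-Bordeaux-Toulouse-Lyon: max(18, 6, 15) = 18
Nantes-Bordeaux-Lyon: max(18, 9) = 18
Nantes-Lyon: max(19) = 19
The minimum achievable maximum is 18%.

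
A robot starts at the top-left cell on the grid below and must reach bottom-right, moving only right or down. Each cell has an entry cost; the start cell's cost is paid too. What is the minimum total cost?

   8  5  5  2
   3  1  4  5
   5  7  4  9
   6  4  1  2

Take [0,0] → [1,0] → [1,1] → [1,2] → [2,2] → [3,2] → [3,3] for a total of 8 + 3 + 1 + 4 + 4 + 1 + 2 = 23.

23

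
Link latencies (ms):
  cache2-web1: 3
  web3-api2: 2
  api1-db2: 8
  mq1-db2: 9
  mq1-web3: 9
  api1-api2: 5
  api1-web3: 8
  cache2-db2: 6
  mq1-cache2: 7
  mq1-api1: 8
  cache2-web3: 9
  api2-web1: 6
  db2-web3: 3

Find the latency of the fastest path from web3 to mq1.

Checking several routes:
web3 - api2 - api1 - mq1: 2 + 5 + 8 = 15
web3 - db2 - mq1: 3 + 9 = 12
web3 - db2 - cache2 - mq1: 3 + 6 + 7 = 16
web3 - mq1: 9
Best route has total 9 ms.

9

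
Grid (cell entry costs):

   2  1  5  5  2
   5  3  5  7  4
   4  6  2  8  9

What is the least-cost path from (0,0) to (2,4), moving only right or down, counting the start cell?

28

Cheapest: [0,0] → [0,1] → [0,2] → [0,3] → [0,4] → [1,4] → [2,4]
  2 + 1 + 5 + 5 + 2 + 4 + 9 = 28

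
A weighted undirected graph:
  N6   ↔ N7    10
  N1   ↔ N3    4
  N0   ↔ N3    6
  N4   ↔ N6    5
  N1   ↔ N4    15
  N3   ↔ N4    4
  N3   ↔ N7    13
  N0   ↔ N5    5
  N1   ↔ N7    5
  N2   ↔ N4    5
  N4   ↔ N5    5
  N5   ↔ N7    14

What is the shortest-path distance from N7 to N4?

13

Some routes from N7 to N4:
N7 → N1 → N3 → N4: 5 + 4 + 4 = 13
N7 → N5 → N4: 14 + 5 = 19
N7 → N1 → N4: 5 + 15 = 20
N7 → N3 → N4: 13 + 4 = 17
N7 → N6 → N4: 10 + 5 = 15
Shortest: 13.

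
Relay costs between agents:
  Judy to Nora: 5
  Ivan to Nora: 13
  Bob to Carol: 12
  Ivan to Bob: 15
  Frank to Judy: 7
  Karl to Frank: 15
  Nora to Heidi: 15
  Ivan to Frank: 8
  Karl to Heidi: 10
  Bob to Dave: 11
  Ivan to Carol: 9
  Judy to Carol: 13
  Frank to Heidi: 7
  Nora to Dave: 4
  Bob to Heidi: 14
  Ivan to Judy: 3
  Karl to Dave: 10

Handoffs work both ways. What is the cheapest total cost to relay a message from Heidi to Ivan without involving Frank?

A few of the Heidi→Ivan routes:
Heidi - Nora - Ivan: 15 + 13 = 28
Heidi - Nora - Judy - Ivan: 15 + 5 + 3 = 23
Heidi - Bob - Ivan: 14 + 15 = 29
Best route has total 23.

23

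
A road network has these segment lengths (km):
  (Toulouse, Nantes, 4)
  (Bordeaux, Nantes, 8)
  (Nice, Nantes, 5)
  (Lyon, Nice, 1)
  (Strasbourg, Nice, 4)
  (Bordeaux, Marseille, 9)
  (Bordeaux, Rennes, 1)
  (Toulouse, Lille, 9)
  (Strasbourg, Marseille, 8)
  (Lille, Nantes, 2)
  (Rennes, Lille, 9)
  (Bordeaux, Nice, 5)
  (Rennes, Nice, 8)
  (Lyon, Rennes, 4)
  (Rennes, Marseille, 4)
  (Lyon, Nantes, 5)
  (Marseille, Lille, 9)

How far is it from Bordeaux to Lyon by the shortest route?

Checking several routes:
Bordeaux → Rennes → Nice → Lyon: 1 + 8 + 1 = 10
Bordeaux → Nice → Lyon: 5 + 1 = 6
Bordeaux → Nantes → Lyon: 8 + 5 = 13
Bordeaux → Rennes → Lyon: 1 + 4 = 5
Bordeaux → Nantes → Nice → Lyon: 8 + 5 + 1 = 14
Bordeaux → Nice → Nantes → Lyon: 5 + 5 + 5 = 15
The minimum is 5 km.

5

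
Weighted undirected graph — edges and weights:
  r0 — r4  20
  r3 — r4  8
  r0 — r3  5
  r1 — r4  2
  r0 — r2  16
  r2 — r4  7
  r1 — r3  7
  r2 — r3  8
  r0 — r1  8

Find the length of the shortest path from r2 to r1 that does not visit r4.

15

Routes from r2 to r1 avoiding r4:
r2→r3→r0→r1: 8 + 5 + 8 = 21
r2→r3→r1: 8 + 7 = 15
r2→r0→r1: 16 + 8 = 24
r2→r0→r3→r1: 16 + 5 + 7 = 28
Shortest: 15.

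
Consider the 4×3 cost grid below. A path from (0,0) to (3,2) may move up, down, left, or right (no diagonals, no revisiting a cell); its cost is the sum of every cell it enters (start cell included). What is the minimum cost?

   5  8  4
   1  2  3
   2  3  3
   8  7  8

Best path: r0c0 -> r1c0 -> r1c1 -> r1c2 -> r2c2 -> r3c2
Cost: 5 + 1 + 2 + 3 + 3 + 8 = 22

22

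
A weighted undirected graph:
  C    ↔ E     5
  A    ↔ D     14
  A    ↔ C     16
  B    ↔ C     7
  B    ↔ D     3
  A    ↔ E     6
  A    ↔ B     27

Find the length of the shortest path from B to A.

17

Paths from B to A:
B-C-A: 7 + 16 = 23
B-A: 27
B-D-A: 3 + 14 = 17
B-C-E-A: 7 + 5 + 6 = 18
Best route has total 17.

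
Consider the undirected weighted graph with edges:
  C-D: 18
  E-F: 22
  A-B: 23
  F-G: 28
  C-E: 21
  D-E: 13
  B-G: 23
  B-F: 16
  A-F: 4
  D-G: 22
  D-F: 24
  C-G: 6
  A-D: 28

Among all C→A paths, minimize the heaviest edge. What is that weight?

Comparing a few candidate routes:
C-E-F-B-A: max(21, 22, 16, 23) = 23
C-E-D-G-B-F-A: max(21, 13, 22, 23, 16, 4) = 23
C-E-D-G-B-A: max(21, 13, 22, 23, 23) = 23
C-G-D-E-F-A: max(6, 22, 13, 22, 4) = 22
C-E-F-A: max(21, 22, 4) = 22
C-D-E-F-A: max(18, 13, 22, 4) = 22
Smallest bottleneck: 22.

22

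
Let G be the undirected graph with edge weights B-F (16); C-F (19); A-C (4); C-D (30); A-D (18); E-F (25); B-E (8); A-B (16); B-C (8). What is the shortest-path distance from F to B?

Some routes from F to B:
F→E→B: 25 + 8 = 33
F→C→B: 19 + 8 = 27
F→B: 16
Shortest: 16.

16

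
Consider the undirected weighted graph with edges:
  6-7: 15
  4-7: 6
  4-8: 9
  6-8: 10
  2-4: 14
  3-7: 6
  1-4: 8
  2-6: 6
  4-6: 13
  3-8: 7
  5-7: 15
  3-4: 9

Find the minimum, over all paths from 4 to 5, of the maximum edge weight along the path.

15

A few of the 4→5 routes:
4 → 3 → 7 → 5: max(9, 6, 15) = 15
4 → 6 → 8 → 3 → 7 → 5: max(13, 10, 7, 6, 15) = 15
4 → 8 → 3 → 7 → 5: max(9, 7, 6, 15) = 15
4 → 6 → 7 → 5: max(13, 15, 15) = 15
4 → 3 → 8 → 6 → 7 → 5: max(9, 7, 10, 15, 15) = 15
4 → 8 → 6 → 7 → 5: max(9, 10, 15, 15) = 15
The minimum achievable maximum is 15.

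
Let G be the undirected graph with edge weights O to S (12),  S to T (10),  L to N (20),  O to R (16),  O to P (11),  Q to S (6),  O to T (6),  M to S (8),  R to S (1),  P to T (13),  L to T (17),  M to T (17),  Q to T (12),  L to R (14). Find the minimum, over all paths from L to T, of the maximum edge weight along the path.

Some routes from L to T:
L→R→S→Q→T: max(14, 1, 6, 12) = 14
L→R→S→O→P→T: max(14, 1, 12, 11, 13) = 14
L→R→S→O→T: max(14, 1, 12, 6) = 14
Smallest bottleneck: 14.

14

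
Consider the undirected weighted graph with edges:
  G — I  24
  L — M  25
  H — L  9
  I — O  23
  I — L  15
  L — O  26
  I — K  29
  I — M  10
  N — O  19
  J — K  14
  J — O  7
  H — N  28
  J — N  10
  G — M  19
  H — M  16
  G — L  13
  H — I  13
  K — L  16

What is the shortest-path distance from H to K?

Some routes from H to K:
H → N → J → K: 28 + 10 + 14 = 52
H → L → K: 9 + 16 = 25
H → L → I → K: 9 + 15 + 29 = 53
H → I → K: 13 + 29 = 42
H → I → L → K: 13 + 15 + 16 = 44
The minimum is 25.

25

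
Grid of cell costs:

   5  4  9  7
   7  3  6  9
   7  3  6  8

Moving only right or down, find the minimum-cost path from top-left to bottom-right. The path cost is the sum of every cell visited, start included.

29

Path r0c0 → r0c1 → r1c1 → r2c1 → r2c2 → r2c3: 5 + 4 + 3 + 3 + 6 + 8 = 29.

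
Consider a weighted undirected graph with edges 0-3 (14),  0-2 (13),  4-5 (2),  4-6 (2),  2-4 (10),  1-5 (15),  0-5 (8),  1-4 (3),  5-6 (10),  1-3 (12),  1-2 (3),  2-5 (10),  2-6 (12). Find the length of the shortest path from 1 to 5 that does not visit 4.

A few of the 1→5 routes:
1-5: 15
1-2-0-5: 3 + 13 + 8 = 24
1-2-5: 3 + 10 = 13
Best route has total 13.

13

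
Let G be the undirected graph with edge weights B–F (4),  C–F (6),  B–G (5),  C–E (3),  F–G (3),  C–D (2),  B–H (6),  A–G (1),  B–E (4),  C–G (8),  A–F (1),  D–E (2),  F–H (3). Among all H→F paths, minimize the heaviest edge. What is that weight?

Comparing a few candidate routes:
H -> F: max(3) = 3
H -> B -> G -> F: max(6, 5, 3) = 6
H -> B -> E -> D -> C -> F: max(6, 4, 2, 2, 6) = 6
H -> B -> E -> C -> F: max(6, 4, 3, 6) = 6
The minimum achievable maximum is 3.

3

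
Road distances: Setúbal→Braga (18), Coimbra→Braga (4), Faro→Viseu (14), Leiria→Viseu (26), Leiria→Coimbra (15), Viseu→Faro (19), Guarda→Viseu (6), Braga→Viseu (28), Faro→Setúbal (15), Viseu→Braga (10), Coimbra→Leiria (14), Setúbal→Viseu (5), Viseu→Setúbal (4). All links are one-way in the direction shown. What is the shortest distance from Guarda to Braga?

16

Candidate routes:
Guarda → Viseu → Setúbal → Braga: 6 + 4 + 18 = 28
Guarda → Viseu → Faro → Setúbal → Braga: 6 + 19 + 15 + 18 = 58
Guarda → Viseu → Braga: 6 + 10 = 16
Shortest: 16.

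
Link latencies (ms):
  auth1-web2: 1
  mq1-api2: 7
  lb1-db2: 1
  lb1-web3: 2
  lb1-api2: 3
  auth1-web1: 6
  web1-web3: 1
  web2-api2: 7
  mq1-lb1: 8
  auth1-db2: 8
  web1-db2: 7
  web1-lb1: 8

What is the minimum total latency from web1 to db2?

A few of the web1→db2 routes:
web1 - lb1 - db2: 8 + 1 = 9
web1 - auth1 - web2 - api2 - lb1 - db2: 6 + 1 + 7 + 3 + 1 = 18
web1 - auth1 - db2: 6 + 8 = 14
web1 - db2: 7
web1 - web3 - lb1 - db2: 1 + 2 + 1 = 4
The minimum is 4 ms.

4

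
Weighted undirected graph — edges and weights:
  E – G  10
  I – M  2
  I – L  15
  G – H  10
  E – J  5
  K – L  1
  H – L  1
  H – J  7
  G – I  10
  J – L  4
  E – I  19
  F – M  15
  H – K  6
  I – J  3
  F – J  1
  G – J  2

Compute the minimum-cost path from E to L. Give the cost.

Comparing a few candidate routes:
E - J - H - L: 5 + 7 + 1 = 13
E - J - G - H - L: 5 + 2 + 10 + 1 = 18
E - G - J - L: 10 + 2 + 4 = 16
E - J - L: 5 + 4 = 9
The minimum is 9.

9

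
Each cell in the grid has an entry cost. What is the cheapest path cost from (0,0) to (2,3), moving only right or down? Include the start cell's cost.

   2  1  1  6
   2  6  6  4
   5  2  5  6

Path (0,0)→(0,1)→(0,2)→(0,3)→(1,3)→(2,3): 2 + 1 + 1 + 6 + 4 + 6 = 20.

20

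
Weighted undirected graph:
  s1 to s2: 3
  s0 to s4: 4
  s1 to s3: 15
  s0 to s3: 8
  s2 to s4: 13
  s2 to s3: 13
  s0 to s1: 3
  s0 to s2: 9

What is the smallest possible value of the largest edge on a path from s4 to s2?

Checking several routes:
s4→s2: max(13) = 13
s4→s0→s2: max(4, 9) = 9
s4→s0→s3→s2: max(4, 8, 13) = 13
s4→s0→s1→s2: max(4, 3, 3) = 4
Smallest bottleneck: 4.

4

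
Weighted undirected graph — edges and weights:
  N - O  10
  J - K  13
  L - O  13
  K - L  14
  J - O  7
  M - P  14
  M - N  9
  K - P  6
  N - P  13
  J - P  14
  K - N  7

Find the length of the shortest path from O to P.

Comparing a few candidate routes:
O → N → K → P: 10 + 7 + 6 = 23
O → N → P: 10 + 13 = 23
O → J → P: 7 + 14 = 21
O → J → K → P: 7 + 13 + 6 = 26
Best route has total 21.

21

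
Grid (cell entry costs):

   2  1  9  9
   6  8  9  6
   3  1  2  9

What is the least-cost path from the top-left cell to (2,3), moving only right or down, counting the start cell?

Cheapest: r0c0 -> r0c1 -> r1c1 -> r2c1 -> r2c2 -> r2c3
  2 + 1 + 8 + 1 + 2 + 9 = 23

23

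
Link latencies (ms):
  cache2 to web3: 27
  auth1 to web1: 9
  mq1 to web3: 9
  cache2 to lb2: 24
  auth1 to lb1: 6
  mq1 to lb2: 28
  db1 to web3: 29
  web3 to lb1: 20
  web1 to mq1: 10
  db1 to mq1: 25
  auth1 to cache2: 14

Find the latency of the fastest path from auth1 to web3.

26

Checking several routes:
auth1 → web1 → mq1 → web3: 9 + 10 + 9 = 28
auth1 → cache2 → web3: 14 + 27 = 41
auth1 → lb1 → web3: 6 + 20 = 26
Shortest: 26 ms.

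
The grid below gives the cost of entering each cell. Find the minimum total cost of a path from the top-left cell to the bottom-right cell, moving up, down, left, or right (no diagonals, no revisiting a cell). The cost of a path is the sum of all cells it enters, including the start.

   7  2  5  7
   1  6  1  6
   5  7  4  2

Cheapest: [0,0] → [0,1] → [0,2] → [1,2] → [2,2] → [2,3]
  7 + 2 + 5 + 1 + 4 + 2 = 21

21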